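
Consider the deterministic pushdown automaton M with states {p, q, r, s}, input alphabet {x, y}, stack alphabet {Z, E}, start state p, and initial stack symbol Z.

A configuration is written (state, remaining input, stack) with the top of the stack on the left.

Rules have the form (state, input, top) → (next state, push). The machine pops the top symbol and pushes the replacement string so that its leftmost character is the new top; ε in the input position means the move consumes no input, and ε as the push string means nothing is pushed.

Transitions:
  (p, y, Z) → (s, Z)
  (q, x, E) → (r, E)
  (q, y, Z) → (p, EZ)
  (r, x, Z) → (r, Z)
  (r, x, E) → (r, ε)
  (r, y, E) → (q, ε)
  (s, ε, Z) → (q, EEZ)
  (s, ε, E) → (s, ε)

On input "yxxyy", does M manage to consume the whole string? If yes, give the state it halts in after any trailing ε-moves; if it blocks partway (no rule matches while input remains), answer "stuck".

(p, yxxyy, Z) ⊢ (s, xxyy, Z) ⊢ (q, xxyy, EEZ) ⊢ (r, xyy, EEZ) ⊢ (r, yy, EZ) ⊢ (q, y, Z) ⊢ (p, ε, EZ)
All input consumed; M is in state p.

p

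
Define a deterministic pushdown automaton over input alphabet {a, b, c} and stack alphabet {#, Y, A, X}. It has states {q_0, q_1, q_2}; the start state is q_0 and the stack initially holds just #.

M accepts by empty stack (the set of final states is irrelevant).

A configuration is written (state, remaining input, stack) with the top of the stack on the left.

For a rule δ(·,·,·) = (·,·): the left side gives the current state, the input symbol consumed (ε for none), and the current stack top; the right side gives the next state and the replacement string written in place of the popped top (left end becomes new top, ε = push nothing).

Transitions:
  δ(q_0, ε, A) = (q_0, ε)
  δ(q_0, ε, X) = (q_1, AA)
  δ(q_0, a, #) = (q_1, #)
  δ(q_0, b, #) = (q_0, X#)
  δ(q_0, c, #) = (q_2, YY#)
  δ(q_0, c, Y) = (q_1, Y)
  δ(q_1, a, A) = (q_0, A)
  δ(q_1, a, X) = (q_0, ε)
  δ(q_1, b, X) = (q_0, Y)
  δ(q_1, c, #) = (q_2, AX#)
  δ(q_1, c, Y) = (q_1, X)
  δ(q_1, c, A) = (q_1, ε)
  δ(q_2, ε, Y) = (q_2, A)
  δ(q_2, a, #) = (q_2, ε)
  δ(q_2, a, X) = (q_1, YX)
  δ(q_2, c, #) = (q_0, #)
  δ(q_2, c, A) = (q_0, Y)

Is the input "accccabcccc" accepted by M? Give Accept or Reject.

(q_0, accccabcccc, #)
  read a, top #: go to q_1, push # → (q_1, ccccabcccc, #)
  read c, top #: go to q_2, push AX# → (q_2, cccabcccc, AX#)
  read c, top A: go to q_0, push Y → (q_0, ccabcccc, YX#)
  read c, top Y: go to q_1, push Y → (q_1, cabcccc, YX#)
  read c, top Y: go to q_1, push X → (q_1, abcccc, XX#)
  read a, top X: go to q_0, push ε → (q_0, bcccc, X#)
  ε-move, top X: go to q_1, push AA → (q_1, bcccc, AA#)
No transition applies at (q_1, bcccc, AA#); input not fully consumed.

Reject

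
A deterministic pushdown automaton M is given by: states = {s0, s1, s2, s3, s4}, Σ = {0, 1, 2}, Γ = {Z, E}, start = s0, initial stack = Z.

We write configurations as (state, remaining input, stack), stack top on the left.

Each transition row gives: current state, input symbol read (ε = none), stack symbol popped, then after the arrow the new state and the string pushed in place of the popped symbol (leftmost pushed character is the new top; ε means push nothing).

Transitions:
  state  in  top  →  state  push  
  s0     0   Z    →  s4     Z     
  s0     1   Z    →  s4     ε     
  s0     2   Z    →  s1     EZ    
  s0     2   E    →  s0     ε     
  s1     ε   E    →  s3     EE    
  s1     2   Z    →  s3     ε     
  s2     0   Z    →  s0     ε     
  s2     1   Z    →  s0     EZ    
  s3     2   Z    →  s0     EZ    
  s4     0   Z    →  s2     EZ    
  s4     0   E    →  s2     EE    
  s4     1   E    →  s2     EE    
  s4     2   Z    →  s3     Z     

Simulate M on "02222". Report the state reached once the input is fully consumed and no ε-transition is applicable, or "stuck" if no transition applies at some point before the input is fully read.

(s0, 02222, Z)
  read 0, top Z: go to s4, push Z → (s4, 2222, Z)
  read 2, top Z: go to s3, push Z → (s3, 222, Z)
  read 2, top Z: go to s0, push EZ → (s0, 22, EZ)
  read 2, top E: go to s0, push ε → (s0, 2, Z)
  read 2, top Z: go to s1, push EZ → (s1, ε, EZ)
  ε-move, top E: go to s3, push EE → (s3, ε, EEZ)
All input consumed; M is in state s3.

s3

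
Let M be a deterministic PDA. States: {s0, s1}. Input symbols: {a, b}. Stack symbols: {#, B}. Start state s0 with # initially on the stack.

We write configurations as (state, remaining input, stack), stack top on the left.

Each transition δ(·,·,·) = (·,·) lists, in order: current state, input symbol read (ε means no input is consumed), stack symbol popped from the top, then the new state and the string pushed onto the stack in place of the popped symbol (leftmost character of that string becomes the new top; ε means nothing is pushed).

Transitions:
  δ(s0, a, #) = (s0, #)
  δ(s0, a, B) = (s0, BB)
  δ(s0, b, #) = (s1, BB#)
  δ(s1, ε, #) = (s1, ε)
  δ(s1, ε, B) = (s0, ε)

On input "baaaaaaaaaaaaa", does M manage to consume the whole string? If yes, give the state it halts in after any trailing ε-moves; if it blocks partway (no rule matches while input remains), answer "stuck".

(s0, baaaaaaaaaaaaa, #)
  read b, top #: go to s1, push BB# → (s1, aaaaaaaaaaaaa, BB#)
  ε-move, top B: go to s0, push ε → (s0, aaaaaaaaaaaaa, B#)
  read a, top B: go to s0, push BB → (s0, aaaaaaaaaaaa, BB#)
  read a, top B: go to s0, push BB → (s0, aaaaaaaaaaa, BBB#)
  read a, top B: go to s0, push BB → (s0, aaaaaaaaaa, BBBB#)
  read a, top B: go to s0, push BB → (s0, aaaaaaaaa, BBBBB#)
  read a, top B: go to s0, push BB → (s0, aaaaaaaa, BBBBBB#)
  read a, top B: go to s0, push BB → (s0, aaaaaaa, BBBBBBB#)
  read a, top B: go to s0, push BB → (s0, aaaaaa, BBBBBBBB#)
  read a, top B: go to s0, push BB → (s0, aaaaa, BBBBBBBBB#)
  read a, top B: go to s0, push BB → (s0, aaaa, BBBBBBBBBB#)
  read a, top B: go to s0, push BB → (s0, aaa, BBBBBBBBBBB#)
  read a, top B: go to s0, push BB → (s0, aa, BBBBBBBBBBBB#)
  read a, top B: go to s0, push BB → (s0, a, BBBBBBBBBBBBB#)
  read a, top B: go to s0, push BB → (s0, ε, BBBBBBBBBBBBBB#)
All input consumed; M is in state s0.

s0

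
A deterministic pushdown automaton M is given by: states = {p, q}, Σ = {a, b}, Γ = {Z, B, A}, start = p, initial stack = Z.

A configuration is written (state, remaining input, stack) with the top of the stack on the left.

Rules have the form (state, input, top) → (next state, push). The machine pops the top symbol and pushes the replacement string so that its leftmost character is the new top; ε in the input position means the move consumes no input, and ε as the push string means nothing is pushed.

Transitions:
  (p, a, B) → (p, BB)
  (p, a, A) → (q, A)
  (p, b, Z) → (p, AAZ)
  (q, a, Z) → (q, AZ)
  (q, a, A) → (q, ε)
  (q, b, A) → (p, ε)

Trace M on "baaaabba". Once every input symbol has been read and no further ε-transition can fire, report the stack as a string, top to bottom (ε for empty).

(p, baaaabba, Z)
  read b, top Z: go to p, push AAZ → (p, aaaabba, AAZ)
  read a, top A: go to q, push A → (q, aaabba, AAZ)
  read a, top A: go to q, push ε → (q, aabba, AZ)
  read a, top A: go to q, push ε → (q, abba, Z)
  read a, top Z: go to q, push AZ → (q, bba, AZ)
  read b, top A: go to p, push ε → (p, ba, Z)
  read b, top Z: go to p, push AAZ → (p, a, AAZ)
  read a, top A: go to q, push A → (q, ε, AAZ)
All input consumed in state q with stack AAZ.

AAZ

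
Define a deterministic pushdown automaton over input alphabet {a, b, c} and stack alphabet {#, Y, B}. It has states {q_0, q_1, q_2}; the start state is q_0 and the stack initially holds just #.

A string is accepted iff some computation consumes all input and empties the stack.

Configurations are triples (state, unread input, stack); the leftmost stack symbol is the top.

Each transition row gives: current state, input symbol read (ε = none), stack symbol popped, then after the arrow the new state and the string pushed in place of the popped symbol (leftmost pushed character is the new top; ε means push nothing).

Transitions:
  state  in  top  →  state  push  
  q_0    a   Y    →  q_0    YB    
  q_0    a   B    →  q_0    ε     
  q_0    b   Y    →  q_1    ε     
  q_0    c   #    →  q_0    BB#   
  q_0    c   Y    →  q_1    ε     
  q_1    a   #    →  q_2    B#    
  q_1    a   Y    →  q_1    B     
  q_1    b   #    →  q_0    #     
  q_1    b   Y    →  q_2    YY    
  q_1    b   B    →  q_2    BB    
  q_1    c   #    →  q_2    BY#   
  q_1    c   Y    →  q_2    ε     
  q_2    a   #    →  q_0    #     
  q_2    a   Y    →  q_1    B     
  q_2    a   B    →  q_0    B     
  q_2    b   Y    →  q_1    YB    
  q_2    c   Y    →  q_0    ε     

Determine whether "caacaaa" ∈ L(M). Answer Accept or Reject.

(q_0, caacaaa, #)
  read c, top #: go to q_0, push BB# → (q_0, aacaaa, BB#)
  read a, top B: go to q_0, push ε → (q_0, acaaa, B#)
  read a, top B: go to q_0, push ε → (q_0, caaa, #)
  read c, top #: go to q_0, push BB# → (q_0, aaa, BB#)
  read a, top B: go to q_0, push ε → (q_0, aa, B#)
  read a, top B: go to q_0, push ε → (q_0, a, #)
No transition applies at (q_0, a, #); input not fully consumed.

Reject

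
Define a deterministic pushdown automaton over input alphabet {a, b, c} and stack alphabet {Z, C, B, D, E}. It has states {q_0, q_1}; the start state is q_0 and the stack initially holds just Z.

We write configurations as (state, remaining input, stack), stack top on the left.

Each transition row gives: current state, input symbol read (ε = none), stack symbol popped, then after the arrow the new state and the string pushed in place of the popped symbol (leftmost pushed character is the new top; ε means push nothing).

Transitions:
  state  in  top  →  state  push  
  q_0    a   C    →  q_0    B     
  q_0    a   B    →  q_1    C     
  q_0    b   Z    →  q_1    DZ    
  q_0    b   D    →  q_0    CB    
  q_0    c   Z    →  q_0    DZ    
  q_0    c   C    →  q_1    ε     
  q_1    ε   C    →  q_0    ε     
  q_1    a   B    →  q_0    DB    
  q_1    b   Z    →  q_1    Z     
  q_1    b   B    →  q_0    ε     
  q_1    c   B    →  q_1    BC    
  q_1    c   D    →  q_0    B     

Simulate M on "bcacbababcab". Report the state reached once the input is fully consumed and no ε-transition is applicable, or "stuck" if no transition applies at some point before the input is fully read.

(q_0, bcacbababcab, Z)
  read b, top Z: go to q_1, push DZ → (q_1, cacbababcab, DZ)
  read c, top D: go to q_0, push B → (q_0, acbababcab, BZ)
  read a, top B: go to q_1, push C → (q_1, cbababcab, CZ)
  ε-move, top C: go to q_0, push ε → (q_0, cbababcab, Z)
  read c, top Z: go to q_0, push DZ → (q_0, bababcab, DZ)
  read b, top D: go to q_0, push CB → (q_0, ababcab, CBZ)
  read a, top C: go to q_0, push B → (q_0, babcab, BBZ)
No transition for (q_0, b, top B); M blocks with input babcab remaining.

stuck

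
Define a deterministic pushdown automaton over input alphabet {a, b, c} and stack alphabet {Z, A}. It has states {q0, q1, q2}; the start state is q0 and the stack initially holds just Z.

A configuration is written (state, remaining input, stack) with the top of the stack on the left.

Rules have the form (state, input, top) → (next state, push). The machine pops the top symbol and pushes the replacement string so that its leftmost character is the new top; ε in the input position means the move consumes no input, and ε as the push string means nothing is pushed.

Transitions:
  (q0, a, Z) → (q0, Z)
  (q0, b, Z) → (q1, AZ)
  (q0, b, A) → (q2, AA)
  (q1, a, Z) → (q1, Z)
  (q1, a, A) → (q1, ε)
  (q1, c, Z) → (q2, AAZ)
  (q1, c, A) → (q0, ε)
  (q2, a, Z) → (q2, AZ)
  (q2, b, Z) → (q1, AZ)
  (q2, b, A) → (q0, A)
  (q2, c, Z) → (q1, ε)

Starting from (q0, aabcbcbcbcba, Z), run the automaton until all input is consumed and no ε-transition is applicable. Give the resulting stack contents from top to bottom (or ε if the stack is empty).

Z

(q0, aabcbcbcbcba, Z)
  read a, top Z: go to q0, push Z → (q0, abcbcbcbcba, Z)
  read a, top Z: go to q0, push Z → (q0, bcbcbcbcba, Z)
  read b, top Z: go to q1, push AZ → (q1, cbcbcbcba, AZ)
  read c, top A: go to q0, push ε → (q0, bcbcbcba, Z)
  read b, top Z: go to q1, push AZ → (q1, cbcbcba, AZ)
  read c, top A: go to q0, push ε → (q0, bcbcba, Z)
  read b, top Z: go to q1, push AZ → (q1, cbcba, AZ)
  read c, top A: go to q0, push ε → (q0, bcba, Z)
  read b, top Z: go to q1, push AZ → (q1, cba, AZ)
  read c, top A: go to q0, push ε → (q0, ba, Z)
  read b, top Z: go to q1, push AZ → (q1, a, AZ)
  read a, top A: go to q1, push ε → (q1, ε, Z)
All input consumed in state q1 with stack Z.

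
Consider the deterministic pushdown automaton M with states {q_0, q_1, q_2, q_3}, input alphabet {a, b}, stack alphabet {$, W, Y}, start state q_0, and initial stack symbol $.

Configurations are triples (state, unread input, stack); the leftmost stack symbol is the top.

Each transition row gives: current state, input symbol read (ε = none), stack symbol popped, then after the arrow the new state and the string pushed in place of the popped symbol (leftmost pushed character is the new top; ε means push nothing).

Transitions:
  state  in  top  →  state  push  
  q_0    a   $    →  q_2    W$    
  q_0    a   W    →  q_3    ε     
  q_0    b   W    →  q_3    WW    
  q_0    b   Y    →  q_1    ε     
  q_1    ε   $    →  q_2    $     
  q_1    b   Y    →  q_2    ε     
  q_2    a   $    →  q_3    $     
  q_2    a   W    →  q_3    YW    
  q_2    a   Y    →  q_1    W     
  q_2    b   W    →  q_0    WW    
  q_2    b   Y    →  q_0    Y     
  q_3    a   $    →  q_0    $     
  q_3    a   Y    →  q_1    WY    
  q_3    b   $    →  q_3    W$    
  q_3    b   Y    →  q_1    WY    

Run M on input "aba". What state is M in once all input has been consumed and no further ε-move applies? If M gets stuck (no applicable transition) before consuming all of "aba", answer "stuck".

q_3

(q_0, aba, $)
  read a, top $: go to q_2, push W$ → (q_2, ba, W$)
  read b, top W: go to q_0, push WW → (q_0, a, WW$)
  read a, top W: go to q_3, push ε → (q_3, ε, W$)
All input consumed; M is in state q_3.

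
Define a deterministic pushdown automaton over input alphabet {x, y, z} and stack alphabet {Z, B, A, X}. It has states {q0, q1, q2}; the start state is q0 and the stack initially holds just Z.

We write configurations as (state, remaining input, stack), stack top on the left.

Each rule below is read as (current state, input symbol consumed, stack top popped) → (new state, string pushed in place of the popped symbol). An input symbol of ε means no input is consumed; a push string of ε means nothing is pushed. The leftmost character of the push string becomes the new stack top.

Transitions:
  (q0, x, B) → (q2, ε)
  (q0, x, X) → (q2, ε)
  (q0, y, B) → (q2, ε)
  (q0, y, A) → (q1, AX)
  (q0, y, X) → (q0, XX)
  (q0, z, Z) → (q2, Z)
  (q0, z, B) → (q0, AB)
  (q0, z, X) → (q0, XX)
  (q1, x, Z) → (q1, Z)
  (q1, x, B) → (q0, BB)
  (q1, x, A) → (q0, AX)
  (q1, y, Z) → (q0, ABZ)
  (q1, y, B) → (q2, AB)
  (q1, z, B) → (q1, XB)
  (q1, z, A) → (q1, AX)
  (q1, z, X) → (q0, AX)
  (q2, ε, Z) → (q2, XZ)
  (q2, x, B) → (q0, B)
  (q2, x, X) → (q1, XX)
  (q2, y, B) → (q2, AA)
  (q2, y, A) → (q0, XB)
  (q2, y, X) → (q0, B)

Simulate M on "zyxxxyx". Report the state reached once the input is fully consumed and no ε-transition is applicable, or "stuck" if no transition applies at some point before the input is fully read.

(q0, zyxxxyx, Z)
  read z, top Z: go to q2, push Z → (q2, yxxxyx, Z)
  ε-move, top Z: go to q2, push XZ → (q2, yxxxyx, XZ)
  read y, top X: go to q0, push B → (q0, xxxyx, BZ)
  read x, top B: go to q2, push ε → (q2, xxyx, Z)
  ε-move, top Z: go to q2, push XZ → (q2, xxyx, XZ)
  read x, top X: go to q1, push XX → (q1, xyx, XXZ)
No transition for (q1, x, top X); M blocks with input xyx remaining.

stuck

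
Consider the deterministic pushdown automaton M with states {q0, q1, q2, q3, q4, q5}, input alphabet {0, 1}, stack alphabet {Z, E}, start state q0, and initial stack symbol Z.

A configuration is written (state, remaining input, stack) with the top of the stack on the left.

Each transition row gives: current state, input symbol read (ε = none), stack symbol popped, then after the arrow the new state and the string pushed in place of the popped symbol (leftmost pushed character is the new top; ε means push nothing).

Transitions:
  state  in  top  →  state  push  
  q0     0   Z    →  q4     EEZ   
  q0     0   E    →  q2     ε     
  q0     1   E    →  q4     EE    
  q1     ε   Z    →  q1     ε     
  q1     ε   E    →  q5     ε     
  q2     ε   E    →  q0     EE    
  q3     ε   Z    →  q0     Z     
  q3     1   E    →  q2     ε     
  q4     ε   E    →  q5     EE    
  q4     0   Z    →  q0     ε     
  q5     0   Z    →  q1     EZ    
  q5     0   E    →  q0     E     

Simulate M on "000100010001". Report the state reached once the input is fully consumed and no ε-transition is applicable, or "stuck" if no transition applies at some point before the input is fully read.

q5

(q0, 000100010001, Z) ⊢ (q4, 00100010001, EEZ) ⊢ (q5, 00100010001, EEEZ) ⊢ (q0, 0100010001, EEEZ) ⊢ (q2, 100010001, EEZ) ⊢ (q0, 100010001, EEEZ) ⊢ (q4, 00010001, EEEEZ) ⊢ (q5, 00010001, EEEEEZ) ⊢ (q0, 0010001, EEEEEZ) ⊢ (q2, 010001, EEEEZ) ⊢ (q0, 010001, EEEEEZ) ⊢ (q2, 10001, EEEEZ) ⊢ (q0, 10001, EEEEEZ) ⊢ (q4, 0001, EEEEEEZ) ⊢ (q5, 0001, EEEEEEEZ) ⊢ (q0, 001, EEEEEEEZ) ⊢ (q2, 01, EEEEEEZ) ⊢ (q0, 01, EEEEEEEZ) ⊢ (q2, 1, EEEEEEZ) ⊢ (q0, 1, EEEEEEEZ) ⊢ (q4, ε, EEEEEEEEZ) ⊢ (q5, ε, EEEEEEEEEZ)
All input consumed; M is in state q5.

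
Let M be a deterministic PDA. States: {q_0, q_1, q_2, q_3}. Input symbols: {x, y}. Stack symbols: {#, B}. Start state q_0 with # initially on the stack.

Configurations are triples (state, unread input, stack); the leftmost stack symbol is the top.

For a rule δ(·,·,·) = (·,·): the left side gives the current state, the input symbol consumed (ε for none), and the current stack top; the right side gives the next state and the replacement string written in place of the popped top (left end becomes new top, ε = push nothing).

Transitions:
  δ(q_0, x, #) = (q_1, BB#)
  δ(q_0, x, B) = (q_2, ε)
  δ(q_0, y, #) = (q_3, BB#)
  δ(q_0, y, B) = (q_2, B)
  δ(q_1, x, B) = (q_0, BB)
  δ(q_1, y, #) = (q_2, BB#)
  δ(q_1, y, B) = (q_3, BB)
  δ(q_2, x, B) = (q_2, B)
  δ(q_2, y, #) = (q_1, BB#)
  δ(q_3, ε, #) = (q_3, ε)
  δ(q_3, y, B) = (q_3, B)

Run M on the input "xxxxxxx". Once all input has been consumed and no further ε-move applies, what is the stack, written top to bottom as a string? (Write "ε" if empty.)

(q_0, xxxxxxx, #)
  read x, top #: go to q_1, push BB# → (q_1, xxxxxx, BB#)
  read x, top B: go to q_0, push BB → (q_0, xxxxx, BBB#)
  read x, top B: go to q_2, push ε → (q_2, xxxx, BB#)
  read x, top B: go to q_2, push B → (q_2, xxx, BB#)
  read x, top B: go to q_2, push B → (q_2, xx, BB#)
  read x, top B: go to q_2, push B → (q_2, x, BB#)
  read x, top B: go to q_2, push B → (q_2, ε, BB#)
All input consumed in state q_2 with stack BB#.

BB#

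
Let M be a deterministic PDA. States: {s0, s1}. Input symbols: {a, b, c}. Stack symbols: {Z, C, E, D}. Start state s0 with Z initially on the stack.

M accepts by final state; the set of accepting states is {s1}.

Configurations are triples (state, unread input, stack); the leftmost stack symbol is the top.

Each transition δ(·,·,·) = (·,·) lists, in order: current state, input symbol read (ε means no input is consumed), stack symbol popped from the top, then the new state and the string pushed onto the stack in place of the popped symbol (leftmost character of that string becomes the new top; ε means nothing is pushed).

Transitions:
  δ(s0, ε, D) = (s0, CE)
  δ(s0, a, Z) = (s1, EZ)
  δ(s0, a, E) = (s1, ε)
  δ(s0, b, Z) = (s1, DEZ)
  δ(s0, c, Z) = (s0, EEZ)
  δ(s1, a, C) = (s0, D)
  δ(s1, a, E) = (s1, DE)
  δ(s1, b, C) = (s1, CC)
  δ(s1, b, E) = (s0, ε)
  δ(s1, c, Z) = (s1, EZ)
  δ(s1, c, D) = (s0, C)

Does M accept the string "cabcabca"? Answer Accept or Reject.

(s0, cabcabca, Z)
  read c, top Z: go to s0, push EEZ → (s0, abcabca, EEZ)
  read a, top E: go to s1, push ε → (s1, bcabca, EZ)
  read b, top E: go to s0, push ε → (s0, cabca, Z)
  read c, top Z: go to s0, push EEZ → (s0, abca, EEZ)
  read a, top E: go to s1, push ε → (s1, bca, EZ)
  read b, top E: go to s0, push ε → (s0, ca, Z)
  read c, top Z: go to s0, push EEZ → (s0, a, EEZ)
  read a, top E: go to s1, push ε → (s1, ε, EZ)
All input consumed; state s1 ∈ F.

Accept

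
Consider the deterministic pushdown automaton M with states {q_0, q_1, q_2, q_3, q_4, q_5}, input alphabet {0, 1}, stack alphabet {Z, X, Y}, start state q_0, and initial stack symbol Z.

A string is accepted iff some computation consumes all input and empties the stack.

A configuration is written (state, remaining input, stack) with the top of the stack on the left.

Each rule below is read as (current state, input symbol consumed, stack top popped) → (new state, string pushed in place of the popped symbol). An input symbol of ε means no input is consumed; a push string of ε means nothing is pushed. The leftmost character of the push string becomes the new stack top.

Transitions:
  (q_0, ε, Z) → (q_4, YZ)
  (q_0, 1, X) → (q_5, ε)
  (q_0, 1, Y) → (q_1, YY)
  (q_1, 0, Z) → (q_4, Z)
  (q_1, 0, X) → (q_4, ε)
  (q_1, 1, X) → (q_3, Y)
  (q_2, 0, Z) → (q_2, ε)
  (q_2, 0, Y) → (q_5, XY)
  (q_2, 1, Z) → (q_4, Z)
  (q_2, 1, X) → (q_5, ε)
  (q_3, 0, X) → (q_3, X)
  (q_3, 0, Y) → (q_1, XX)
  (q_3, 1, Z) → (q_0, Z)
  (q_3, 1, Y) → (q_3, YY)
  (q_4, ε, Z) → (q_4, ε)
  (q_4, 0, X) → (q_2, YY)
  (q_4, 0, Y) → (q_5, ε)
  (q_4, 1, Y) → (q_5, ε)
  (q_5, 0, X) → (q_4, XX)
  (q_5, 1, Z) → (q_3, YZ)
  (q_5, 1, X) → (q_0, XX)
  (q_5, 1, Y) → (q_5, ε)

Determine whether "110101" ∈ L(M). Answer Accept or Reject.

Reject

(q_0, 110101, Z)
  ε-move, top Z: go to q_4, push YZ → (q_4, 110101, YZ)
  read 1, top Y: go to q_5, push ε → (q_5, 10101, Z)
  read 1, top Z: go to q_3, push YZ → (q_3, 0101, YZ)
  read 0, top Y: go to q_1, push XX → (q_1, 101, XXZ)
  read 1, top X: go to q_3, push Y → (q_3, 01, YXZ)
  read 0, top Y: go to q_1, push XX → (q_1, 1, XXXZ)
  read 1, top X: go to q_3, push Y → (q_3, ε, YXXZ)
All input consumed; stack is YXXZ, not empty, and no further ε-move applies.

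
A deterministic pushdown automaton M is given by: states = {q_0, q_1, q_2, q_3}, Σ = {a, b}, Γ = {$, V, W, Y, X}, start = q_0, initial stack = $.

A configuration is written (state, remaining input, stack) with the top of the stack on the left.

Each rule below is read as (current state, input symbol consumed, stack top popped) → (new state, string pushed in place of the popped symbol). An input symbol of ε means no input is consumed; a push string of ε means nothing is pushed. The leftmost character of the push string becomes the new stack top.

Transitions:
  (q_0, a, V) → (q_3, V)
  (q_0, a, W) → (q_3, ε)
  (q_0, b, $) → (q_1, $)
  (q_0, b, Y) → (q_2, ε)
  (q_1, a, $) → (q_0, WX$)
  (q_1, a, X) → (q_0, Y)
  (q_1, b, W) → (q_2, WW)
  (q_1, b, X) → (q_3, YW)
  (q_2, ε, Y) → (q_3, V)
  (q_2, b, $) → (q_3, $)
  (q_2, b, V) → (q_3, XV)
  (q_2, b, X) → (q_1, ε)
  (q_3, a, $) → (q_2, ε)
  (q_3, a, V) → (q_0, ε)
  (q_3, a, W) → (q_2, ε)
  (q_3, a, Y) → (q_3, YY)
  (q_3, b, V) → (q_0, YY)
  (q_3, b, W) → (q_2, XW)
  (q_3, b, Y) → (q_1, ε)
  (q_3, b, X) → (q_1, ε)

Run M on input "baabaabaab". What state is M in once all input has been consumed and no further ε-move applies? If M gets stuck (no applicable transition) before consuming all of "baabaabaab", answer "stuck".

q_1

(q_0, baabaabaab, $) ⊢ (q_1, aabaabaab, $) ⊢ (q_0, abaabaab, WX$) ⊢ (q_3, baabaab, X$) ⊢ (q_1, aabaab, $) ⊢ (q_0, abaab, WX$) ⊢ (q_3, baab, X$) ⊢ (q_1, aab, $) ⊢ (q_0, ab, WX$) ⊢ (q_3, b, X$) ⊢ (q_1, ε, $)
All input consumed; M is in state q_1.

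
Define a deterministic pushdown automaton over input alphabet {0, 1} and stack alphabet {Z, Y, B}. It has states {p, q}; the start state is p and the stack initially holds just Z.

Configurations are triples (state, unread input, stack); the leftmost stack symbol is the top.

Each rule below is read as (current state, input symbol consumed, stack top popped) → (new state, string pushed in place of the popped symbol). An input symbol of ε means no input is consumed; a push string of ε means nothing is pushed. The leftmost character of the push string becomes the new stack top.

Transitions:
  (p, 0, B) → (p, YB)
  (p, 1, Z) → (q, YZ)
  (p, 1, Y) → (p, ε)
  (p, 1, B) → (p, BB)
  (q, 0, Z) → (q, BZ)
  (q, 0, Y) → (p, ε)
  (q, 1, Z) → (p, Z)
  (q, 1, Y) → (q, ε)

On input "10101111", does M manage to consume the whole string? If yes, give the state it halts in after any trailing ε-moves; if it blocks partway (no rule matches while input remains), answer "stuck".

q

(p, 10101111, Z) ⊢ (q, 0101111, YZ) ⊢ (p, 101111, Z) ⊢ (q, 01111, YZ) ⊢ (p, 1111, Z) ⊢ (q, 111, YZ) ⊢ (q, 11, Z) ⊢ (p, 1, Z) ⊢ (q, ε, YZ)
All input consumed; M is in state q.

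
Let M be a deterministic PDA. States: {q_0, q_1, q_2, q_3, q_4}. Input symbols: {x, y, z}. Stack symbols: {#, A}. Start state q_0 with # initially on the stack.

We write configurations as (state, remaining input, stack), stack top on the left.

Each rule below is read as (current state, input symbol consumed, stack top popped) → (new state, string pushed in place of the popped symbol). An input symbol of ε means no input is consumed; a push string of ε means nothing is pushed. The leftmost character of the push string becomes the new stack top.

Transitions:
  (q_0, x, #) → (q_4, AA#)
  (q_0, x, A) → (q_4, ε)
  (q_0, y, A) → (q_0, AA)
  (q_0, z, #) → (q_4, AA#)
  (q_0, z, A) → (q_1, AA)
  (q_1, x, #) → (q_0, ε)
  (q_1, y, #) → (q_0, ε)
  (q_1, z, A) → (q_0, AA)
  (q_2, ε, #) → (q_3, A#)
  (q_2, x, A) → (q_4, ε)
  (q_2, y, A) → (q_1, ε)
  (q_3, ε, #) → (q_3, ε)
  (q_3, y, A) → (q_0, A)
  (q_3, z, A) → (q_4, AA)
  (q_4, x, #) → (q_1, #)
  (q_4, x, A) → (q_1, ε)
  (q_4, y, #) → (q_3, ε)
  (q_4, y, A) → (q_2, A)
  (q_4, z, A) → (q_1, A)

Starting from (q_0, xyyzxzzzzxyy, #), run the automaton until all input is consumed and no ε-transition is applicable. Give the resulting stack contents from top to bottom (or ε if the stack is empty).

AA#

(q_0, xyyzxzzzzxyy, #)
  read x, top #: go to q_4, push AA# → (q_4, yyzxzzzzxyy, AA#)
  read y, top A: go to q_2, push A → (q_2, yzxzzzzxyy, AA#)
  read y, top A: go to q_1, push ε → (q_1, zxzzzzxyy, A#)
  read z, top A: go to q_0, push AA → (q_0, xzzzzxyy, AA#)
  read x, top A: go to q_4, push ε → (q_4, zzzzxyy, A#)
  read z, top A: go to q_1, push A → (q_1, zzzxyy, A#)
  read z, top A: go to q_0, push AA → (q_0, zzxyy, AA#)
  read z, top A: go to q_1, push AA → (q_1, zxyy, AAA#)
  read z, top A: go to q_0, push AA → (q_0, xyy, AAAA#)
  read x, top A: go to q_4, push ε → (q_4, yy, AAA#)
  read y, top A: go to q_2, push A → (q_2, y, AAA#)
  read y, top A: go to q_1, push ε → (q_1, ε, AA#)
All input consumed in state q_1 with stack AA#.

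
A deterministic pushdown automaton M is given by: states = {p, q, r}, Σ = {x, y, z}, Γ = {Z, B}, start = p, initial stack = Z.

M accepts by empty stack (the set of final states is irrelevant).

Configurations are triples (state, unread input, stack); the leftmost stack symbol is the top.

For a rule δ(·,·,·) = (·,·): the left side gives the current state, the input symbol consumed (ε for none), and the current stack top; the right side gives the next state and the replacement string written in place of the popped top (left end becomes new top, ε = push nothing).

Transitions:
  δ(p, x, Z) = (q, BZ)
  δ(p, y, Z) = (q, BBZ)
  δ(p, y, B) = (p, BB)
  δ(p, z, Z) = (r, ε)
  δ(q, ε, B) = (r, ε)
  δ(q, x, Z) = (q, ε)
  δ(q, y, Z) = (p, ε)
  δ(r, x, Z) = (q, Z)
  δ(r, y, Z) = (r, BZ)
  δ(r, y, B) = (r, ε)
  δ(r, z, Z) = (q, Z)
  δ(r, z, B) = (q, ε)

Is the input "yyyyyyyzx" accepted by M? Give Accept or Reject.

Accept

(p, yyyyyyyzx, Z) ⊢ (q, yyyyyyzx, BBZ) ⊢ (r, yyyyyyzx, BZ) ⊢ (r, yyyyyzx, Z) ⊢ (r, yyyyzx, BZ) ⊢ (r, yyyzx, Z) ⊢ (r, yyzx, BZ) ⊢ (r, yzx, Z) ⊢ (r, zx, BZ) ⊢ (q, x, Z) ⊢ (q, ε, ε)
All input consumed and the stack is empty.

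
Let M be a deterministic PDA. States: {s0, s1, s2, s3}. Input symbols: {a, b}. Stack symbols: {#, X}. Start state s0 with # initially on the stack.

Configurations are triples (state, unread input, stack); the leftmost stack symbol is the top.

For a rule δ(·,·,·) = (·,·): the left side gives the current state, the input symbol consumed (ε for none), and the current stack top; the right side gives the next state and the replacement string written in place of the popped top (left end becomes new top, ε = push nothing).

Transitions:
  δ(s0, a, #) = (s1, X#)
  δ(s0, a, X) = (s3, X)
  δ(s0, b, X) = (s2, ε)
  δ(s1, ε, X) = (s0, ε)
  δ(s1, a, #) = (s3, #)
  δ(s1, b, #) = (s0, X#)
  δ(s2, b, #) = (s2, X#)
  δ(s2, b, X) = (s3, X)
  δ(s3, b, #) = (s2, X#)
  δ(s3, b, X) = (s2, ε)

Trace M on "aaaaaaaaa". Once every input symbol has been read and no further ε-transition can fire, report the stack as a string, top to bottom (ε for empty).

#

(s0, aaaaaaaaa, #)
  read a, top #: go to s1, push X# → (s1, aaaaaaaa, X#)
  ε-move, top X: go to s0, push ε → (s0, aaaaaaaa, #)
  read a, top #: go to s1, push X# → (s1, aaaaaaa, X#)
  ε-move, top X: go to s0, push ε → (s0, aaaaaaa, #)
  read a, top #: go to s1, push X# → (s1, aaaaaa, X#)
  ε-move, top X: go to s0, push ε → (s0, aaaaaa, #)
  read a, top #: go to s1, push X# → (s1, aaaaa, X#)
  ε-move, top X: go to s0, push ε → (s0, aaaaa, #)
  read a, top #: go to s1, push X# → (s1, aaaa, X#)
  ε-move, top X: go to s0, push ε → (s0, aaaa, #)
  read a, top #: go to s1, push X# → (s1, aaa, X#)
  ε-move, top X: go to s0, push ε → (s0, aaa, #)
  read a, top #: go to s1, push X# → (s1, aa, X#)
  ε-move, top X: go to s0, push ε → (s0, aa, #)
  read a, top #: go to s1, push X# → (s1, a, X#)
  ε-move, top X: go to s0, push ε → (s0, a, #)
  read a, top #: go to s1, push X# → (s1, ε, X#)
  ε-move, top X: go to s0, push ε → (s0, ε, #)
All input consumed in state s0 with stack #.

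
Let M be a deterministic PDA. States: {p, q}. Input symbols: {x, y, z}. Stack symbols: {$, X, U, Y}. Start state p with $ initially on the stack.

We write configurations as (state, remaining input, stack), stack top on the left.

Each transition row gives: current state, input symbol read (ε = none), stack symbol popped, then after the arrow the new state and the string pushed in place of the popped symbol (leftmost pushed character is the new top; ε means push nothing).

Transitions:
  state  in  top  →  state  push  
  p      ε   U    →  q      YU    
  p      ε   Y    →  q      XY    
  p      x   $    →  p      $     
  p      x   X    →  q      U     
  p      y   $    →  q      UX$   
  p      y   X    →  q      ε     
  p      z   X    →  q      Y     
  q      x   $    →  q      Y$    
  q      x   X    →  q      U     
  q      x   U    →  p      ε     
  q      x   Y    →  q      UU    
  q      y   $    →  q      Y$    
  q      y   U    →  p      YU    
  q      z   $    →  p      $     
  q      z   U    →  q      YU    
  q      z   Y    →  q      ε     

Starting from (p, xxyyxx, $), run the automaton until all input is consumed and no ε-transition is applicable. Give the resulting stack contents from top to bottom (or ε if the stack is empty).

(p, xxyyxx, $) ⊢ (p, xyyxx, $) ⊢ (p, yyxx, $) ⊢ (q, yxx, UX$) ⊢ (p, xx, YUX$) ⊢ (q, xx, XYUX$) ⊢ (q, x, UYUX$) ⊢ (p, ε, YUX$) ⊢ (q, ε, XYUX$)
All input consumed in state q with stack XYUX$.

XYUX$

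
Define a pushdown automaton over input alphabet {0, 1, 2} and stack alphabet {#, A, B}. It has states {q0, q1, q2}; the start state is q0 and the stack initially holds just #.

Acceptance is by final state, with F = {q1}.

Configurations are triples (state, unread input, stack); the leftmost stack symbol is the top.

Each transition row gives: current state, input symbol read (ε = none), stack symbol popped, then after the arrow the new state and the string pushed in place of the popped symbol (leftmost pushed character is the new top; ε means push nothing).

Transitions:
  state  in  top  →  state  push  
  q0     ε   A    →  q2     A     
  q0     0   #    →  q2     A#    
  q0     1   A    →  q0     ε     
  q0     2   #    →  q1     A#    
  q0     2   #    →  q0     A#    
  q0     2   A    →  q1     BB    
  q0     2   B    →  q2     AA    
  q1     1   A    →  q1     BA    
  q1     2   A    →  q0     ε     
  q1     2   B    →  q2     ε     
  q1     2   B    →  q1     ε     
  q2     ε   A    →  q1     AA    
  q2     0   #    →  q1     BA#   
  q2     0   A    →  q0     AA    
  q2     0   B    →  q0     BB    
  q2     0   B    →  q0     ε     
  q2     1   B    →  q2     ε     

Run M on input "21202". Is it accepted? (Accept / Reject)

Accept

One accepting computation: (q0, 21202, #) ⊢ (q1, 1202, A#) ⊢ (q1, 202, BA#) ⊢ (q2, 02, A#) ⊢ (q0, 2, AA#) ⊢ (q1, ε, BBA#)
All input consumed and state q1 ∈ F.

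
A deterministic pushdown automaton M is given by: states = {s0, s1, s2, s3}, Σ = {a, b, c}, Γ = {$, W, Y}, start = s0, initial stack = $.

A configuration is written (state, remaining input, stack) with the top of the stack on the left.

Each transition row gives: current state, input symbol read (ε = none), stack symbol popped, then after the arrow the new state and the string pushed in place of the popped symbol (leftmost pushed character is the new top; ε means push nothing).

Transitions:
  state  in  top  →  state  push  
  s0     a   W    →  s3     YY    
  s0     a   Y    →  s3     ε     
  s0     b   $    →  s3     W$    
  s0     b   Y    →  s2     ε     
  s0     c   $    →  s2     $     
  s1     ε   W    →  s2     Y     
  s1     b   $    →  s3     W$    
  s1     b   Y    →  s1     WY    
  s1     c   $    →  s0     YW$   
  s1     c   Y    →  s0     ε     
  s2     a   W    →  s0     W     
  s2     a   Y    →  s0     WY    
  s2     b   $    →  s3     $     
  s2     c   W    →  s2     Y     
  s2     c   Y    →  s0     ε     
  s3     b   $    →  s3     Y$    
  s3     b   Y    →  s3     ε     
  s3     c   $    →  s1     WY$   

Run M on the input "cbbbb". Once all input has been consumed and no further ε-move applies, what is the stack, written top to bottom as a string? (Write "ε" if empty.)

Y$

(s0, cbbbb, $) ⊢ (s2, bbbb, $) ⊢ (s3, bbb, $) ⊢ (s3, bb, Y$) ⊢ (s3, b, $) ⊢ (s3, ε, Y$)
All input consumed in state s3 with stack Y$.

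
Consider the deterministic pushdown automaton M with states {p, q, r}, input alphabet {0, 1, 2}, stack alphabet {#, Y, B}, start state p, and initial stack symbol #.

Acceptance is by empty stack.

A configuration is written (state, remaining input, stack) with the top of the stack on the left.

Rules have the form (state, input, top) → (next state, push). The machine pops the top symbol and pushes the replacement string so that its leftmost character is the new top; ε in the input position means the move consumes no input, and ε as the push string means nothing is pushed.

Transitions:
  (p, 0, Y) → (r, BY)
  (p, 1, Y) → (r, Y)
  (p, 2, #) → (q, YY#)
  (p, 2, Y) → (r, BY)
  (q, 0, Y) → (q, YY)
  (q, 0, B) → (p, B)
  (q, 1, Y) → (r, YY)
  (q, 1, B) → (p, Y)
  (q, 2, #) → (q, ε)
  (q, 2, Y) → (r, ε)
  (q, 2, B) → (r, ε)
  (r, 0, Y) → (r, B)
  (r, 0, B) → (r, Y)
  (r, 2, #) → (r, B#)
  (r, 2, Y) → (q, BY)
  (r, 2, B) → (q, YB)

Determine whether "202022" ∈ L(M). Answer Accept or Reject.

Reject

(p, 202022, #) ⊢ (q, 02022, YY#) ⊢ (q, 2022, YYY#) ⊢ (r, 022, YY#) ⊢ (r, 22, BY#) ⊢ (q, 2, YBY#) ⊢ (r, ε, BY#)
All input consumed; stack is BY#, not empty, and no further ε-move applies.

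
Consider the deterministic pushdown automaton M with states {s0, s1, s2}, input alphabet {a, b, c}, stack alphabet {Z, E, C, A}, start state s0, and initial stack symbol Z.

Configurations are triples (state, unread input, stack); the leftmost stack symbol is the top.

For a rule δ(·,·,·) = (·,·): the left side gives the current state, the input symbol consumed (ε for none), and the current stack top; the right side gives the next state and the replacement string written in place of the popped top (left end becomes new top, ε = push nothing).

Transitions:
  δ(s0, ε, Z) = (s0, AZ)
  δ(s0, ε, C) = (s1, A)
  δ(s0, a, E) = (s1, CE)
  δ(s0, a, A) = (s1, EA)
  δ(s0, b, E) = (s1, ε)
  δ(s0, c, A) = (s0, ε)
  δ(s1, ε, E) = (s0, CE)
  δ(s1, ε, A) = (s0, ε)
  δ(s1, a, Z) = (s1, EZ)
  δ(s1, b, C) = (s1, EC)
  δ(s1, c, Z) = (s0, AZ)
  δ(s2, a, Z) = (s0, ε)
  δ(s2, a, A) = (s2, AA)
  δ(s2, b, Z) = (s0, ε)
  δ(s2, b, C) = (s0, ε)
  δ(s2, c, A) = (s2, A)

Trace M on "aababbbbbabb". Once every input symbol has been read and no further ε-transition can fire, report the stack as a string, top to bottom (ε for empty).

(s0, aababbbbbabb, Z)
  ε-move, top Z: go to s0, push AZ → (s0, aababbbbbabb, AZ)
  read a, top A: go to s1, push EA → (s1, ababbbbbabb, EAZ)
  ε-move, top E: go to s0, push CE → (s0, ababbbbbabb, CEAZ)
  ε-move, top C: go to s1, push A → (s1, ababbbbbabb, AEAZ)
  ε-move, top A: go to s0, push ε → (s0, ababbbbbabb, EAZ)
  read a, top E: go to s1, push CE → (s1, babbbbbabb, CEAZ)
  read b, top C: go to s1, push EC → (s1, abbbbbabb, ECEAZ)
  ε-move, top E: go to s0, push CE → (s0, abbbbbabb, CECEAZ)
  ε-move, top C: go to s1, push A → (s1, abbbbbabb, AECEAZ)
  ε-move, top A: go to s0, push ε → (s0, abbbbbabb, ECEAZ)
  read a, top E: go to s1, push CE → (s1, bbbbbabb, CECEAZ)
  read b, top C: go to s1, push EC → (s1, bbbbabb, ECECEAZ)
  ε-move, top E: go to s0, push CE → (s0, bbbbabb, CECECEAZ)
  ε-move, top C: go to s1, push A → (s1, bbbbabb, AECECEAZ)
  ε-move, top A: go to s0, push ε → (s0, bbbbabb, ECECEAZ)
  read b, top E: go to s1, push ε → (s1, bbbabb, CECEAZ)
  read b, top C: go to s1, push EC → (s1, bbabb, ECECEAZ)
  ε-move, top E: go to s0, push CE → (s0, bbabb, CECECEAZ)
  ε-move, top C: go to s1, push A → (s1, bbabb, AECECEAZ)
  ε-move, top A: go to s0, push ε → (s0, bbabb, ECECEAZ)
  read b, top E: go to s1, push ε → (s1, babb, CECEAZ)
  read b, top C: go to s1, push EC → (s1, abb, ECECEAZ)
  ε-move, top E: go to s0, push CE → (s0, abb, CECECEAZ)
  ε-move, top C: go to s1, push A → (s1, abb, AECECEAZ)
  ε-move, top A: go to s0, push ε → (s0, abb, ECECEAZ)
  read a, top E: go to s1, push CE → (s1, bb, CECECEAZ)
  read b, top C: go to s1, push EC → (s1, b, ECECECEAZ)
  ε-move, top E: go to s0, push CE → (s0, b, CECECECEAZ)
  ε-move, top C: go to s1, push A → (s1, b, AECECECEAZ)
  ε-move, top A: go to s0, push ε → (s0, b, ECECECEAZ)
  read b, top E: go to s1, push ε → (s1, ε, CECECEAZ)
All input consumed in state s1 with stack CECECEAZ.

CECECEAZ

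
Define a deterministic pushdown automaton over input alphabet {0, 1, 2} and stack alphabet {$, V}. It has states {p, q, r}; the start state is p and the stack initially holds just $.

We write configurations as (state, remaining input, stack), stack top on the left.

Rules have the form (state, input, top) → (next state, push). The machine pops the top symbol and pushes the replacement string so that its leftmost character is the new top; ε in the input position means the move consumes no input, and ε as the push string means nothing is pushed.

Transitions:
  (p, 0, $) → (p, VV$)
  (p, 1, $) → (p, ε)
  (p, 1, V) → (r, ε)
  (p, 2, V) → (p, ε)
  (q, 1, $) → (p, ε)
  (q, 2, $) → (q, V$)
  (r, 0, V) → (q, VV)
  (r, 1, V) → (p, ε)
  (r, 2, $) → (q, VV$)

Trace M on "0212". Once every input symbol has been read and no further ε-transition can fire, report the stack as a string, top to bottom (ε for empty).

VV$

(p, 0212, $) ⊢ (p, 212, VV$) ⊢ (p, 12, V$) ⊢ (r, 2, $) ⊢ (q, ε, VV$)
All input consumed in state q with stack VV$.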